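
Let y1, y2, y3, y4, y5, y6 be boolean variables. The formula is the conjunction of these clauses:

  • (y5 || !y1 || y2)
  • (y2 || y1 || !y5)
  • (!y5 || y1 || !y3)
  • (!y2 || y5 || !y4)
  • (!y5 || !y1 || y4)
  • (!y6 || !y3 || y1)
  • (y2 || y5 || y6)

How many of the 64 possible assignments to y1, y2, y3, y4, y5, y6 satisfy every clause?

Split on y5, then y1.
  y5=T, y1=T: forces y4=T; y2, y3, y6 free → 2^3 = 8.
  y5=T, y1=F: remaining (y2,y3,y4,y6) ∈ {(T,F,F,F); (T,F,F,T); (T,F,T,F); (T,F,T,T)} — 4.
  y5=F, y1=T: remaining (y2,y3,y4,y6) ∈ {(T,F,F,F); (T,F,F,T); (T,T,F,F); (T,T,F,T)} — 4.
  y5=F, y1=F: 5 of the 16 assignments to (y2,y3,y4,y6) work.
Total: 8 + 4 + 4 + 5 = 21.

21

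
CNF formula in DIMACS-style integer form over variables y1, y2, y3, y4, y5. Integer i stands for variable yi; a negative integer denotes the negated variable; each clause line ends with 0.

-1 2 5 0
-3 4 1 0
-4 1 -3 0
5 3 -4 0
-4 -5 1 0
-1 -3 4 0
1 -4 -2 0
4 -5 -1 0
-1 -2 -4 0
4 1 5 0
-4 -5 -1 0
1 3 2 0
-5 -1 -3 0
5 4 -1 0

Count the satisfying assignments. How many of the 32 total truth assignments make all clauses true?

1

The models are:
  y1=0 y2=1 y3=0 y4=0 y5=1
Count: 1.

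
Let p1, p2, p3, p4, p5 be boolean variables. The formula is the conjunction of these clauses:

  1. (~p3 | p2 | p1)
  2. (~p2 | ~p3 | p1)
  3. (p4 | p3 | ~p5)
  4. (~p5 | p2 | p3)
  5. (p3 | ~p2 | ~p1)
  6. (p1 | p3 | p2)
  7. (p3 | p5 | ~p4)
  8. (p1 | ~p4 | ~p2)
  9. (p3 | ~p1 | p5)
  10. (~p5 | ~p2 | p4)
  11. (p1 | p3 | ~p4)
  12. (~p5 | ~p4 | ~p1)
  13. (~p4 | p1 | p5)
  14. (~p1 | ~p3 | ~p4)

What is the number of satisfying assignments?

4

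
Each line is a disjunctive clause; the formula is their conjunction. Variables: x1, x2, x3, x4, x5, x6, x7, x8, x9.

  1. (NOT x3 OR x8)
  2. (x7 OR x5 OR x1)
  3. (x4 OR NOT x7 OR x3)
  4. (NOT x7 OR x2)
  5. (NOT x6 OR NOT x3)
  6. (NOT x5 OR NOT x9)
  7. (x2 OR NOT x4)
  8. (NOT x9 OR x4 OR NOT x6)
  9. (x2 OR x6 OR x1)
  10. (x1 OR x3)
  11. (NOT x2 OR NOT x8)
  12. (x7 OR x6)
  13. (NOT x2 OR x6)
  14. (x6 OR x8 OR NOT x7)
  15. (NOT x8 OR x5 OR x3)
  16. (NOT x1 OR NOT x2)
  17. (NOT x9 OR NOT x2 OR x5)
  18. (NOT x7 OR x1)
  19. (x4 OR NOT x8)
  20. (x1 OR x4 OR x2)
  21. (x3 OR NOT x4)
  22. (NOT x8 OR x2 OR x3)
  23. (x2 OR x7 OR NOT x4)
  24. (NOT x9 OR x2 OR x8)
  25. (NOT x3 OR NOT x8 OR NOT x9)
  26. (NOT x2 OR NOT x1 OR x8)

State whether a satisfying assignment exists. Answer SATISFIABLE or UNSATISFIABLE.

Pure literal: x9 appears only negated; assign x9 = False.
Try x1 = True.
  then x2 is forced to False.
  then x7 is forced to False.
  then x4 is forced to False.
  then x6 is forced to True.
  then x3 is forced to False.
  then x8 is forced to False.
x5 is now unconstrained; take x5 = True.
Every clause has at least one true literal under this assignment.
So x1=T  x2=F  x3=F  x4=F  x5=T  x6=T  x7=F  x8=F  x9=F is a satisfying assignment.

SATISFIABLE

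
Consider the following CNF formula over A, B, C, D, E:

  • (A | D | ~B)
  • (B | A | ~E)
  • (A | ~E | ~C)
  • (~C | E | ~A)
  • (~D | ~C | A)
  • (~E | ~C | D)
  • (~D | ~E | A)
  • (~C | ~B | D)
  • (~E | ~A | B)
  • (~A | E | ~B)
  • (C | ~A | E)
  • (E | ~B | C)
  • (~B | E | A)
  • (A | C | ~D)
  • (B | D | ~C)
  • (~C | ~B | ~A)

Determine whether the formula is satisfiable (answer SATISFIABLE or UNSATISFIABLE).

Set A = True and propagate.
Try B = True.
  then E is forced to True.
  then C is forced to False.
D is now unconstrained; take D = False.
So A = True, B = True, C = False, D = False, E = True is a satisfying assignment.

SATISFIABLE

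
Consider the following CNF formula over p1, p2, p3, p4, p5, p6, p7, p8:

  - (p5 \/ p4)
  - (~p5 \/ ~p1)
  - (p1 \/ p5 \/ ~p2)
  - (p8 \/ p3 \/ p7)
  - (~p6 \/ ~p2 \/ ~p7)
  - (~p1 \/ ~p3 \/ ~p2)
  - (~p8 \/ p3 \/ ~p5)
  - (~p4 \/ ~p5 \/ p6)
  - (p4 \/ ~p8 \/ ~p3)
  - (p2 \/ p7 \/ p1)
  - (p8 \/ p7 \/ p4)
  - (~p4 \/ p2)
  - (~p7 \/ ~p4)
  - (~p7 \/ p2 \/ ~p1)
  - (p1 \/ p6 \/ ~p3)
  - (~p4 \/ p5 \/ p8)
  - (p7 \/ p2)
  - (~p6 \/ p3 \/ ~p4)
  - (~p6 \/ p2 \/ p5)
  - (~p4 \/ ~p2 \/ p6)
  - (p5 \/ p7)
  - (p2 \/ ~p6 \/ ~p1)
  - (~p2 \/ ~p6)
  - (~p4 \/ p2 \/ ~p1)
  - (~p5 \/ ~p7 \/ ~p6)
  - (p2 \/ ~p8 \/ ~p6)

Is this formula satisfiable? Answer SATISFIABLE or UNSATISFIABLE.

SATISFIABLE

Set p1 = False and propagate.
Set p2 = True and propagate.
  then p5 is forced to True.
  then p6 is forced to False.
  then p4 is forced to False.
  then p3 is forced to False.
  then p8 is forced to False.
  then p7 is forced to True.
Every clause has at least one true literal under this assignment.
So p1=False  p2=True  p3=False  p4=False  p5=True  p6=False  p7=True  p8=False is a satisfying assignment.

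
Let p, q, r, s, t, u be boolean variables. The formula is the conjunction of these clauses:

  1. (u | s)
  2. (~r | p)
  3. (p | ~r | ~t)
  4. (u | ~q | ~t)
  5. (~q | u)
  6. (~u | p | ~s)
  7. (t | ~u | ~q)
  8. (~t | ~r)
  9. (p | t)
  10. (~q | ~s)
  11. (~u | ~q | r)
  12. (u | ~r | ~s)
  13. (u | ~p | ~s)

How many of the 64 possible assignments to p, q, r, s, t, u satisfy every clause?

Case analysis on u and p:
  u=T, p=T: s free; 3 ways for (q,r,t) × 2^1 = 6.
  u=T, p=F: remaining (q,r,s,t) ∈ {(F,F,F,T)} — 1.
  u=F, p=T: a clause becomes empty — 0.
  u=F, p=F: remaining (q,r,s,t) ∈ {(F,F,T,T)} — 1.
Total: 6 + 1 + 0 + 1 = 8.

8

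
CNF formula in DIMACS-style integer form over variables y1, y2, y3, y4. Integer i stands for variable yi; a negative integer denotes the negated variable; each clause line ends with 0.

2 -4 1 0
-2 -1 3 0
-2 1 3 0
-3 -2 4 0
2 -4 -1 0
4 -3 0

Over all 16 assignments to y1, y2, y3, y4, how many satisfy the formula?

4

Satisfying assignments:
  y1=0 y2=0 y3=0 y4=0
  y1=0 y2=1 y3=1 y4=1
  y1=1 y2=0 y3=0 y4=0
  y1=1 y2=1 y3=1 y4=1
Count: 4.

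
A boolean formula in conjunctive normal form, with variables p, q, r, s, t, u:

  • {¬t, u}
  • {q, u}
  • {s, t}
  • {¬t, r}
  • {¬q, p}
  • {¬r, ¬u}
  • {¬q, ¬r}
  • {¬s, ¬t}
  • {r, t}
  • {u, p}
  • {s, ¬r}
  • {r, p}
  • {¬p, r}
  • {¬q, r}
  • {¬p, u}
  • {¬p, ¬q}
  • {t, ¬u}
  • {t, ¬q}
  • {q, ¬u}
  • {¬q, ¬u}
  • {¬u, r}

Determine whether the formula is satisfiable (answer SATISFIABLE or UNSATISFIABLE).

r = True:
  propagation gives u=False, t=False, q=True; an empty clause results — contradiction.
r = False:
  propagation gives t=False; an empty clause results — contradiction.
Every branch closes, so no satisfying assignment exists.

UNSATISFIABLE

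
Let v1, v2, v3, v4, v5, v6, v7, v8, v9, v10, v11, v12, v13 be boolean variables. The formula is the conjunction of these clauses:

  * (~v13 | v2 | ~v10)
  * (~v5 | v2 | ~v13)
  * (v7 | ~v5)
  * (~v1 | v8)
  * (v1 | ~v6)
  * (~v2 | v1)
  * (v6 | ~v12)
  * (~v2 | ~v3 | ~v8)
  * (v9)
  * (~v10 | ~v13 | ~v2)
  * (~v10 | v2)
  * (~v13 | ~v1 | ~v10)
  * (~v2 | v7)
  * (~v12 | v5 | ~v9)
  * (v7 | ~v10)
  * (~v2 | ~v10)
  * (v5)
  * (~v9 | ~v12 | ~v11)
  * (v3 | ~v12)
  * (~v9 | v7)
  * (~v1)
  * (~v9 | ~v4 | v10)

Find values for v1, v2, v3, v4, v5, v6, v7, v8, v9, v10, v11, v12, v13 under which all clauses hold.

v1 = False  v2 = False  v3 = True  v4 = False  v5 = True  v6 = False  v7 = True  v8 = True  v9 = True  v10 = False  v11 = True  v12 = False  v13 = False

The clause (v9) is unit: v9 must be True.
(v5) is a unit clause, so v5 = True.
Unit propagation: (v7) forces v7 = True.
The clause (~v1) is unit: v1 must be False.
(~v6) is a unit clause, so v6 = False.
Unit propagation: (~v2) forces v2 = False.
(~v13) is a unit clause, so v13 = False.
(~v12) is a unit clause, so v12 = False.
Unit propagation: (~v10) forces v10 = False.
The clause (~v4) is unit: v4 must be False.
v3, v8, v11 are now unconstrained; take v3 = True, v8 = True, v11 = True.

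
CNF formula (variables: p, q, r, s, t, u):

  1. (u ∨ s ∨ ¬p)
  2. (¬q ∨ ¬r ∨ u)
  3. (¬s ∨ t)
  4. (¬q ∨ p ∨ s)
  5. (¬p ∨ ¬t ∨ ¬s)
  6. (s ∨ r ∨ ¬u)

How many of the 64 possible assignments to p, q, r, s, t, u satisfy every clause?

17

Case analysis on s and p:
  s=T, p=T: a clause becomes empty — 0.
  s=T, p=F: 7 of the 16 assignments to (q,r,t,u) work.
  s=F, p=T: remaining (q,r,t,u) ∈ {(F,T,F,T); (F,T,T,T); (T,T,F,T); (T,T,T,T)} — 4.
  s=F, p=F: t free; 3 ways for (q,r,u) × 2^1 = 6.
Total: 0 + 7 + 4 + 6 = 17.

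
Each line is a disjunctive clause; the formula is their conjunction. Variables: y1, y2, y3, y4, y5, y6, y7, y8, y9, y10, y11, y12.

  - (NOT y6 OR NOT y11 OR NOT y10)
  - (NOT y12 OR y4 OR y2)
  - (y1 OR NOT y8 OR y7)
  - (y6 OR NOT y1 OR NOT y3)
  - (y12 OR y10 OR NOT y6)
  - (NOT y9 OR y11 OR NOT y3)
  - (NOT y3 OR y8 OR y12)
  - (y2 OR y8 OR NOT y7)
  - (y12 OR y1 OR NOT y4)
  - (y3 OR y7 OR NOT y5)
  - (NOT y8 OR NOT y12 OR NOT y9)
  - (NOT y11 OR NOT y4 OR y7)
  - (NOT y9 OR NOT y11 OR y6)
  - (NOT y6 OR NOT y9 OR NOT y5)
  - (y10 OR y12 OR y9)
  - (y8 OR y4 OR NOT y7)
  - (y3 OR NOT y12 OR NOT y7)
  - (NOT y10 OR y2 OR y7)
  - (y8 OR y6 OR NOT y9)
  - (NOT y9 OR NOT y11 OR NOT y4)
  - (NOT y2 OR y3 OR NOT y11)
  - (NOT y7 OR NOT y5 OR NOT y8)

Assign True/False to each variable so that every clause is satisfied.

y1=T, y2=F, y3=F, y4=T, y5=F, y6=T, y7=F, y8=F, y9=F, y10=F, y11=F, y12=T

y5 occurs only negated in the remaining clauses — set y5 = False.
Try y1 = True.
For the remaining variables, y2 = False, y3 = False, y4 = True, y6 = True, y7 = False, y8 = False, y9 = False, y10 = False, y11 = False, y12 = True works.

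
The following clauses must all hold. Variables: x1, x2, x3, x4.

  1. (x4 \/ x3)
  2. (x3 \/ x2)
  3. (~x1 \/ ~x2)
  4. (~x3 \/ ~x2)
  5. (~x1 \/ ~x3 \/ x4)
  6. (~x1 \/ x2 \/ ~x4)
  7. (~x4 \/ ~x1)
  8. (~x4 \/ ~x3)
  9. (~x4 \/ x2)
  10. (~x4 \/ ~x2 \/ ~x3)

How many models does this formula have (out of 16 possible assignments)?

2

Satisfying assignments:
  x1=0 x2=0 x3=1 x4=0
  x1=0 x2=1 x3=0 x4=1
That's 2 in total.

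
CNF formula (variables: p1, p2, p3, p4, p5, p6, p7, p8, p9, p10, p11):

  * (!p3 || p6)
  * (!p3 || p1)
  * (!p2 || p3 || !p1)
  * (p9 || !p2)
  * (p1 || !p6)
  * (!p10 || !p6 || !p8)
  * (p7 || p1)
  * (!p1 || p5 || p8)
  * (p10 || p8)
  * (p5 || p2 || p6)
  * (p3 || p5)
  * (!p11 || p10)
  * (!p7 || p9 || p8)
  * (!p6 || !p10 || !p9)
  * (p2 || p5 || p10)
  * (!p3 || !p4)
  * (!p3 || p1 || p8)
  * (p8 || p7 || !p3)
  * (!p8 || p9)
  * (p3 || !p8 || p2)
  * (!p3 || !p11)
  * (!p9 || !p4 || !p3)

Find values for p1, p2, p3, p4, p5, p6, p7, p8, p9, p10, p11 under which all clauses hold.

p5 occurs only positively in the remaining clauses — set p5 = True.
Pure literal: p11 appears only negated; assign p11 = False.
Try p1 = True.
Set p2 = False and propagate.
Branch on p3: take p3 = False.
  then p8 is forced to False.
  then p10 is forced to True.
For the remaining variables, p4 = True, p6 = False, p7 = False, p9 = True works.
Every clause has at least one true literal under this assignment.
Check each clause:
  1. (p6 || !p3) — !p3 is true.
  2. (p1 || !p3) — p1 is true.
  3. (!p2 || !p1 || p3) — !p2 is true.
  4. (p9 || !p2) — p9 is true.
  5. (p1 || !p6) — p1 is true.
  6. (!p10 || !p6 || !p8) — !p8 is true.
  7. (p7 || p1) — p1 is true.
  8. (p8 || !p1 || p5) — p5 is true.
  9. (p10 || p8) — p10 is true.
  10. (p2 || p6 || p5) — p5 is true.
  11. (p5 || p3) — p5 is true.
  12. (!p11 || p10) — p10 is true.
  13. (p9 || !p7 || p8) — p9 is true.
  14. (!p6 || !p10 || !p9) — !p6 is true.
  15. (p10 || p5 || p2) — p10 is true.
  16. (!p3 || !p4) — !p3 is true.
  17. (!p3 || p1 || p8) — p1 is true.
  18. (p7 || p8 || !p3) — !p3 is true.
  19. (!p8 || p9) — !p8 is true.
  20. (!p8 || p2 || p3) — !p8 is true.
  21. (!p11 || !p3) — !p11 is true.
  22. (!p4 || !p3 || !p9) — !p3 is true.

p1=True, p2=False, p3=False, p4=True, p5=True, p6=False, p7=False, p8=False, p9=True, p10=True, p11=False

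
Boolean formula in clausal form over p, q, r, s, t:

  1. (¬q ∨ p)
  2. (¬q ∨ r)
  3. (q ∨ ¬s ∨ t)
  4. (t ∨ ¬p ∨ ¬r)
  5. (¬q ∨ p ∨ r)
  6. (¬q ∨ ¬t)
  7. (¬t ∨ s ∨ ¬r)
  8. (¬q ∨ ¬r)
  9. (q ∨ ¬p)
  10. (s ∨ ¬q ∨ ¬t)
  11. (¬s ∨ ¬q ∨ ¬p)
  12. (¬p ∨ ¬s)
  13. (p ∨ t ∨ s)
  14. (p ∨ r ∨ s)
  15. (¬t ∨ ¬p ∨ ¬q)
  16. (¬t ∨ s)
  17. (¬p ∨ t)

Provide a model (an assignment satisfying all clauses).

p=False, q=False, r=False, s=True, t=True

Check each clause:
  1. (¬q ∨ p) — ¬q is true.
  2. (¬q ∨ r) — ¬q is true.
  3. (¬s ∨ q ∨ t) — t is true.
  4. (t ∨ ¬p ∨ ¬r) — ¬r is true.
  5. (p ∨ r ∨ ¬q) — ¬q is true.
  6. (¬q ∨ ¬t) — ¬q is true.
  7. (s ∨ ¬t ∨ ¬r) — s is true.
  8. (¬r ∨ ¬q) — ¬r is true.
  9. (q ∨ ¬p) — ¬p is true.
  10. (¬q ∨ s ∨ ¬t) — s is true.
  11. (¬s ∨ ¬p ∨ ¬q) — ¬p is true.
  12. (¬s ∨ ¬p) — ¬p is true.
  13. (t ∨ s ∨ p) — s is true.
  14. (s ∨ r ∨ p) — s is true.
  15. (¬p ∨ ¬q ∨ ¬t) — ¬p is true.
  16. (s ∨ ¬t) — s is true.
  17. (¬p ∨ t) — t is true.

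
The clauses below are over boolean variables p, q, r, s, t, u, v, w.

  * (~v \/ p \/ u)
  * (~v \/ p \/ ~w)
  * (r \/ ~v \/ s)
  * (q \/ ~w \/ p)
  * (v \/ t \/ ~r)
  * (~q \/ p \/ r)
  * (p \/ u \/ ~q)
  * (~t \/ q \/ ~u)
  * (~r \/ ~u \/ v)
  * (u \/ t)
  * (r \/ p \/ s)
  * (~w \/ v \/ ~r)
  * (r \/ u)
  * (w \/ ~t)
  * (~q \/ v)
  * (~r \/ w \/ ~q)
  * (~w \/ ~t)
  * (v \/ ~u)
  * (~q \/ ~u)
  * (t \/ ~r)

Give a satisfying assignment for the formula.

p = T  q = F  r = F  s = T  t = F  u = T  v = T  w = T

Check each clause:
  1. (u \/ ~v \/ p) — u is true.
  2. (~v \/ p \/ ~w) — p is true.
  3. (~v \/ s \/ r) — s is true.
  4. (~w \/ p \/ q) — p is true.
  5. (~r \/ t \/ v) — ~r is true.
  6. (p \/ r \/ ~q) — p is true.
  7. (~q \/ p \/ u) — p is true.
  8. (q \/ ~t \/ ~u) — ~t is true.
  9. (v \/ ~r \/ ~u) — ~r is true.
  10. (t \/ u) — u is true.
  11. (s \/ r \/ p) — p is true.
  12. (~r \/ v \/ ~w) — ~r is true.
  13. (u \/ r) — u is true.
  14. (~t \/ w) — w is true.
  15. (~q \/ v) — ~q is true.
  16. (~q \/ w \/ ~r) — w is true.
  17. (~t \/ ~w) — ~t is true.
  18. (v \/ ~u) — v is true.
  19. (~u \/ ~q) — ~q is true.
  20. (t \/ ~r) — ~r is true.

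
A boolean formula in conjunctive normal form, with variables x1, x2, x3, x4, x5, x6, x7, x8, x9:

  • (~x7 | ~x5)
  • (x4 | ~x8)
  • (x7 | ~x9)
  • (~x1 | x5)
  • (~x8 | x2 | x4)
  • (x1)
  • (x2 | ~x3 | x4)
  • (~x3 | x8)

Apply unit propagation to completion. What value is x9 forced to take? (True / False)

Unit clause (x1) sets x1 = True.
From (~x1 | x5) and x1 = True: x5 = True.
(~x5 | ~x7): since x5 = True, the clause reduces to (~x7). x7 = False.
(~x9 | x7) with x7 = False leaves only ~x9, so x9 = False.

False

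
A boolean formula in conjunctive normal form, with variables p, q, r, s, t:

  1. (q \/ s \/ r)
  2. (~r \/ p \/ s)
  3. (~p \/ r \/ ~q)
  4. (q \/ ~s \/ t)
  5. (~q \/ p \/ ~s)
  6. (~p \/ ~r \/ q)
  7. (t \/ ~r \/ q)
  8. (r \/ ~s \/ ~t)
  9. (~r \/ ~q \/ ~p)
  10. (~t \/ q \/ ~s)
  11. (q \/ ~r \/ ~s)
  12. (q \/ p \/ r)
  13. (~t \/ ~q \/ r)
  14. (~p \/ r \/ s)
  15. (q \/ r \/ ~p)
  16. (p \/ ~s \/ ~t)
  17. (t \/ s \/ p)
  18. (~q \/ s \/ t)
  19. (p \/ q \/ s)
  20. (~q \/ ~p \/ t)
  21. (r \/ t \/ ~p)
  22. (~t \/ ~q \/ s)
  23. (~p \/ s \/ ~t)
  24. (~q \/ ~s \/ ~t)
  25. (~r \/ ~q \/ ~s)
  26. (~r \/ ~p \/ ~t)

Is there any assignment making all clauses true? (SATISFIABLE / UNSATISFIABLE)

UNSATISFIABLE

q = True:
  p = True:
    propagation gives r=True; an empty clause results — contradiction.
  p = False:
    propagation gives s=False, r=False, t=False; an empty clause results — contradiction.
q = False:
  p = True:
    propagation gives r=False; an empty clause results — contradiction.
  p = False:
    propagation gives r=True, s=True; an empty clause results — contradiction.
Every branch closes, so no satisfying assignment exists.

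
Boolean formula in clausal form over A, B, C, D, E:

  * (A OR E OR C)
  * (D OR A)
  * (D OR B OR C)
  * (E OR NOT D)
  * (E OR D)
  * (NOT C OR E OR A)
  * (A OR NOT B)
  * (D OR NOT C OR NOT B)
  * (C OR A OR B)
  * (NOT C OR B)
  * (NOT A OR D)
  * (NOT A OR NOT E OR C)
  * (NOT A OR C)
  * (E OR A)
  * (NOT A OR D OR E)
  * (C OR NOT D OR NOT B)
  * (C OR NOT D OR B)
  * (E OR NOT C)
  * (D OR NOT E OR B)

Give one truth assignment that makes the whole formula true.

Branch on A: take A = True.
  then D is forced to True.
  then E is forced to True.
  then C is forced to True.
  then B is forced to True.

A=True, B=True, C=True, D=True, E=True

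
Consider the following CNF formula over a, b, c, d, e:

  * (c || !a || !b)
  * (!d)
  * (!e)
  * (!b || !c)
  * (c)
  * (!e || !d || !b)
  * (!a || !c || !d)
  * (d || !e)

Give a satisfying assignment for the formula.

a = False, b = False, c = True, d = False, e = False

Unit propagation: (!d) forces d = False.
(!e) is a unit clause, so e = False.
The clause (c) is unit: c must be True.
(!b) is a unit clause, so b = False.
a is now unconstrained; take a = False.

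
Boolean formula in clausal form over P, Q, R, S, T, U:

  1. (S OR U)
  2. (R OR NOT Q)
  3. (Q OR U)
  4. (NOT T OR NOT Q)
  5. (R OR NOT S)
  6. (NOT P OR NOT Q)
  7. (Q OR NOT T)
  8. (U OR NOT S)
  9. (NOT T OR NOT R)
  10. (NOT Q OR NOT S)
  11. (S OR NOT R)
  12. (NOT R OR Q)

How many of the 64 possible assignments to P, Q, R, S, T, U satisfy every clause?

2

Satisfying assignments:
  P=0 Q=0 R=0 S=0 T=0 U=1
  P=1 Q=0 R=0 S=0 T=0 U=1
Count: 2.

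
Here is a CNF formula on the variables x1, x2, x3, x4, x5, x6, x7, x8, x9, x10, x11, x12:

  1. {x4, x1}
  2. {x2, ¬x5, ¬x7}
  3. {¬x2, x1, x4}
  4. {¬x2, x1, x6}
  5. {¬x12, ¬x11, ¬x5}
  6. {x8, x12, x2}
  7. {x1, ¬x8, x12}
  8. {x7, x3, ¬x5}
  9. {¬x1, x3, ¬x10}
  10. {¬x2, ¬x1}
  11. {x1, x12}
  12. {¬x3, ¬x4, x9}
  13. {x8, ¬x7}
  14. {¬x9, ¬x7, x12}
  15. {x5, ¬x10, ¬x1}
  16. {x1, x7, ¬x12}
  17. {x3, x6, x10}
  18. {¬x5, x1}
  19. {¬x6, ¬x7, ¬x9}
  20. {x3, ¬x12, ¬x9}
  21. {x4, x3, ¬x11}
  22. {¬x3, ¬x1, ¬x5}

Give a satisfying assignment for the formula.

Pure literal: x11 appears only negated; assign x11 = False.
Try x1 = True.
  then x2 is forced to False.
For the remaining variables, x3 = True, x4 = False, x5 = False, x6 = True, x7 = False, x8 = False, x9 = False, x10 = False, x12 = True works.
Every clause has at least one true literal under this assignment.

x1=True  x2=False  x3=True  x4=False  x5=False  x6=True  x7=False  x8=False  x9=False  x10=False  x11=False  x12=True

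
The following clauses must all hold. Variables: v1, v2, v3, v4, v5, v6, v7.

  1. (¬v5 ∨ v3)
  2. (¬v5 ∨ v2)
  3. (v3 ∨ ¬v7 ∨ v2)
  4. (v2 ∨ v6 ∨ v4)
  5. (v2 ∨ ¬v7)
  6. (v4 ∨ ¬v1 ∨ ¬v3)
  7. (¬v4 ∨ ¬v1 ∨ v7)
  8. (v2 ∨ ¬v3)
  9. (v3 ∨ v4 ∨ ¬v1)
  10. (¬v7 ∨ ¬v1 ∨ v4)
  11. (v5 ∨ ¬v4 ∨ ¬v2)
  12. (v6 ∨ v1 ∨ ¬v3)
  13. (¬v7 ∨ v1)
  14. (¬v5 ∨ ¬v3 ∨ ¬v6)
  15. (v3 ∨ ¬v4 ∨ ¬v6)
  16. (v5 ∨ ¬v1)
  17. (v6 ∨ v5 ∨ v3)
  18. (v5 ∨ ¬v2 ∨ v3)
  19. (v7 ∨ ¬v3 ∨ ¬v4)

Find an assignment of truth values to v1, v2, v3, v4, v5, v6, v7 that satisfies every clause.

v1=1  v2=1  v3=1  v4=1  v5=1  v6=0  v7=1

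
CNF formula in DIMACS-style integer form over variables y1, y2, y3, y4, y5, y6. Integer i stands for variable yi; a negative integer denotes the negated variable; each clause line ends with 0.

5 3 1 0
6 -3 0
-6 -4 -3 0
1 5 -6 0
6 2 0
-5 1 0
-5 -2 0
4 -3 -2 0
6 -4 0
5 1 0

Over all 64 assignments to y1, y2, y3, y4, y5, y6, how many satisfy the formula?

9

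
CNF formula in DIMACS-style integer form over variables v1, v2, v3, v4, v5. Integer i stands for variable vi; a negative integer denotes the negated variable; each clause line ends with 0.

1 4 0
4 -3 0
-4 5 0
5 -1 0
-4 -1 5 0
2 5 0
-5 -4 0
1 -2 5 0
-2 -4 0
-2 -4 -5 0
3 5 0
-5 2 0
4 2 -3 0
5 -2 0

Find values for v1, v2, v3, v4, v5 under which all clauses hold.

Try v1 = True.
  then v5 is forced to True.
  then v4 is forced to False.
  then v3 is forced to False.
  then v2 is forced to True.

v1=T  v2=T  v3=F  v4=F  v5=T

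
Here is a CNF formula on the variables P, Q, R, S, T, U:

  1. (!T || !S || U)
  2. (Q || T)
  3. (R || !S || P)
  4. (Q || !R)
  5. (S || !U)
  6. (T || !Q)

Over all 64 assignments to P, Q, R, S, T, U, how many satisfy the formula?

10

Case analysis on Q and S:
  Q=T, S=T: remaining (P,R,T,U) ∈ {(F,T,T,T); (T,F,T,T); (T,T,T,T)} — 3.
  Q=T, S=F: remaining (P,R,T,U) ∈ {(F,F,T,F); (F,T,T,F); (T,F,T,F); (T,T,T,F)} — 4.
  Q=F, S=T: remaining (P,R,T,U) ∈ {(T,F,T,T)} — 1.
  Q=F, S=F: remaining (P,R,T,U) ∈ {(F,F,T,F); (T,F,T,F)} — 2.
Total: 3 + 4 + 1 + 2 = 10.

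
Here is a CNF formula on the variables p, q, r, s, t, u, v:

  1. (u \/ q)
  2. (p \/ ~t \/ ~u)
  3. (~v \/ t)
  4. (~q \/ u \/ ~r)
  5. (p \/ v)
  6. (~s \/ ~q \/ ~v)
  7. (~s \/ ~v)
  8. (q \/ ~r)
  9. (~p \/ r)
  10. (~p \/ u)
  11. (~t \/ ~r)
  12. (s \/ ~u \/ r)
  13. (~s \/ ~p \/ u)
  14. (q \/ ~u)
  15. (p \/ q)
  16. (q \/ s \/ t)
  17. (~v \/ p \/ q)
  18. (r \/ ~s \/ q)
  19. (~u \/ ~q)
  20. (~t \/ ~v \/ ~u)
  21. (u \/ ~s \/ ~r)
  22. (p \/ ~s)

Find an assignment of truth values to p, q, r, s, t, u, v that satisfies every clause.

p = F  q = T  r = F  s = F  t = T  u = F  v = T

Branch on p: take p = False.
  then v is forced to True.
  then t is forced to True.
  then u is forced to False.
  then q is forced to True.
  then r is forced to False.
  then s is forced to False.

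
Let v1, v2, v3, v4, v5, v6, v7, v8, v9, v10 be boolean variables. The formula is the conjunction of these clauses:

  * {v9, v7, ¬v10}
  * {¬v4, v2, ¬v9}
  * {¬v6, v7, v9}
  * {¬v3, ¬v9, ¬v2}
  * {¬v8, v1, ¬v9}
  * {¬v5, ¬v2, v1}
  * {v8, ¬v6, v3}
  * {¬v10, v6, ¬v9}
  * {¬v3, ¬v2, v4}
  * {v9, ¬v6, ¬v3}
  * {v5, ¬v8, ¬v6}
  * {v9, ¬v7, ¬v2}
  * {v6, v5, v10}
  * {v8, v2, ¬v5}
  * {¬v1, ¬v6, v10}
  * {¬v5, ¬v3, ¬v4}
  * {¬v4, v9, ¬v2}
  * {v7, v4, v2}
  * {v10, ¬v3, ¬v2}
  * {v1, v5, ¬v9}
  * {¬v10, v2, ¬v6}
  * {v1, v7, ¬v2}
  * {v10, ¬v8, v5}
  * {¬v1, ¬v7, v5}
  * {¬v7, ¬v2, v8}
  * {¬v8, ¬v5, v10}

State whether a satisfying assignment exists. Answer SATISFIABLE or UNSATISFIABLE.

Set v1 = False and propagate.
Set v2 = False and propagate.
The remaining clauses are satisfied by v3 = True, v4 = True, v5 = False, v6 = False, v7 = True, v8 = True, v9 = False, v10 = True.
Every clause has at least one true literal under this assignment.
So v1=0, v2=0, v3=1, v4=1, v5=0, v6=0, v7=1, v8=1, v9=0, v10=1 is a satisfying assignment.

SATISFIABLE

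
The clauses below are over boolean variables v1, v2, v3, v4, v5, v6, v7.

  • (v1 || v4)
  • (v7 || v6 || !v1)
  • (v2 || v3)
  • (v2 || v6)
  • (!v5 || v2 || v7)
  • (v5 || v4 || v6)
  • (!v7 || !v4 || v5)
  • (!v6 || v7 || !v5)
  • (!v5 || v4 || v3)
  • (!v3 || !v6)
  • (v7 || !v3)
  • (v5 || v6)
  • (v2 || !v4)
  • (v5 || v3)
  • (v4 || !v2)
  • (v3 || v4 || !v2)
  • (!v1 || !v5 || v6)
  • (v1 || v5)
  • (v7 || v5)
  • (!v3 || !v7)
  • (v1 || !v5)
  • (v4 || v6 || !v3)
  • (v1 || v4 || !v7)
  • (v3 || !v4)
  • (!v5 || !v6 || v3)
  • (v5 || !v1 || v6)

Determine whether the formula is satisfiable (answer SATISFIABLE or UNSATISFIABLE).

UNSATISFIABLE

v5 = True:
  propagation gives v1=True, v6=True, v7=True, v3=False; an empty clause results — contradiction.
v5 = False:
  propagation gives v6=True, v3=False; an empty clause results — contradiction.
Every branch closes, so no satisfying assignment exists.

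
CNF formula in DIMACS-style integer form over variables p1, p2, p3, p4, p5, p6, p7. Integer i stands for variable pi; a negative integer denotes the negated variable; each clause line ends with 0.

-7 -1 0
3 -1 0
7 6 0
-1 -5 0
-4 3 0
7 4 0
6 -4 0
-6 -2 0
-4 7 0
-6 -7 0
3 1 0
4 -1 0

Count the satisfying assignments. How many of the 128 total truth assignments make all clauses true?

4

Satisfying assignments:
  p1=F p2=F p3=T p4=F p5=F p6=F p7=T
  p1=F p2=F p3=T p4=F p5=T p6=F p7=T
  p1=F p2=T p3=T p4=F p5=F p6=F p7=T
  p1=F p2=T p3=T p4=F p5=T p6=F p7=T
Count: 4.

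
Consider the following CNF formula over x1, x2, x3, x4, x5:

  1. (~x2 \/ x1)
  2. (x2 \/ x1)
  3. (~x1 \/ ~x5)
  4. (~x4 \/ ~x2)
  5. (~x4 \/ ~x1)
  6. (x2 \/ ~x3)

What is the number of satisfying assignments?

3

Satisfying assignments:
  x1=1 x2=0 x3=0 x4=0 x5=0
  x1=1 x2=1 x3=0 x4=0 x5=0
  x1=1 x2=1 x3=1 x4=0 x5=0
That's 3 in total.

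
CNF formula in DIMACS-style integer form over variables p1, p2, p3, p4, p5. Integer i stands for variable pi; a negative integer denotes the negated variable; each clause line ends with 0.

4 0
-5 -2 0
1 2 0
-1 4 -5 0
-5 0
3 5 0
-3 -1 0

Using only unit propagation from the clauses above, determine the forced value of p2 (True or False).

True

(p4) stands alone — p4 = True.
(NOT p5) stands alone — p5 = False.
(p5 OR p3): since p5 = False, the clause reduces to (p3). p3 = True.
(NOT p1 OR NOT p3): since p3 = True, the clause reduces to (NOT p1). p1 = False.
From (p1 OR p2) and p1 = False: p2 = True.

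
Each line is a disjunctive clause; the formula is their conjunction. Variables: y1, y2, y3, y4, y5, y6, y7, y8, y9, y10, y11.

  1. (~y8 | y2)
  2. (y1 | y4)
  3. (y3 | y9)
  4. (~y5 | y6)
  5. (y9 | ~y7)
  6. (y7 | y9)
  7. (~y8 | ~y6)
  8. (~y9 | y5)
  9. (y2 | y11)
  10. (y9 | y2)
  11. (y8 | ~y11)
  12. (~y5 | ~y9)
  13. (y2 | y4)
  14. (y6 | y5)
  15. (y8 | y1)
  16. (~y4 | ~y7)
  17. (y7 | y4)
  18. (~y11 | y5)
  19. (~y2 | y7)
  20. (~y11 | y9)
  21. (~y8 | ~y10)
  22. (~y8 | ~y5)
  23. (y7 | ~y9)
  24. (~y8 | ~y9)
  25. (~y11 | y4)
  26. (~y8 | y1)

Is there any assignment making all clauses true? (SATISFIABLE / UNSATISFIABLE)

UNSATISFIABLE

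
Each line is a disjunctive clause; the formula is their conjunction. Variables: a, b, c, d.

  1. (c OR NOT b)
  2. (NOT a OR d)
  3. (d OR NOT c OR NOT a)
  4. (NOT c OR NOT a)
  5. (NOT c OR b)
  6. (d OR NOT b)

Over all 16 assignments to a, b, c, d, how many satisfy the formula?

4

Satisfying assignments:
  a=0 b=0 c=0 d=0
  a=0 b=0 c=0 d=1
  a=0 b=1 c=1 d=1
  a=1 b=0 c=0 d=1
That's 4 in total.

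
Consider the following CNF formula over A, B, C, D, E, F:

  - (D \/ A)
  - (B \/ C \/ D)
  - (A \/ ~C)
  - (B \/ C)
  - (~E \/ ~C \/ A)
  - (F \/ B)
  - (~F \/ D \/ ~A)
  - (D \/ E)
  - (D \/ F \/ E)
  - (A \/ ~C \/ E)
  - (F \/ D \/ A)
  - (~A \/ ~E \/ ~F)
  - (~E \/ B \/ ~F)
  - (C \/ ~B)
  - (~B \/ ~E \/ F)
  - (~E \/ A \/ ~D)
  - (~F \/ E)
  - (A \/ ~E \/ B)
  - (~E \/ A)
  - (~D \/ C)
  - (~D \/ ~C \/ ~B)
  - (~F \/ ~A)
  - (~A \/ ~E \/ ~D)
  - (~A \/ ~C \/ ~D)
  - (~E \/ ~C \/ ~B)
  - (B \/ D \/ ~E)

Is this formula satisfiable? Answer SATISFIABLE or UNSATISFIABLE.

UNSATISFIABLE

E = True:
  propagation gives A=True, F=False, B=True; an empty clause results — contradiction.
E = False:
  propagation gives D=True, F=False, B=True, C=True; an empty clause results — contradiction.
Every branch closes, so no satisfying assignment exists.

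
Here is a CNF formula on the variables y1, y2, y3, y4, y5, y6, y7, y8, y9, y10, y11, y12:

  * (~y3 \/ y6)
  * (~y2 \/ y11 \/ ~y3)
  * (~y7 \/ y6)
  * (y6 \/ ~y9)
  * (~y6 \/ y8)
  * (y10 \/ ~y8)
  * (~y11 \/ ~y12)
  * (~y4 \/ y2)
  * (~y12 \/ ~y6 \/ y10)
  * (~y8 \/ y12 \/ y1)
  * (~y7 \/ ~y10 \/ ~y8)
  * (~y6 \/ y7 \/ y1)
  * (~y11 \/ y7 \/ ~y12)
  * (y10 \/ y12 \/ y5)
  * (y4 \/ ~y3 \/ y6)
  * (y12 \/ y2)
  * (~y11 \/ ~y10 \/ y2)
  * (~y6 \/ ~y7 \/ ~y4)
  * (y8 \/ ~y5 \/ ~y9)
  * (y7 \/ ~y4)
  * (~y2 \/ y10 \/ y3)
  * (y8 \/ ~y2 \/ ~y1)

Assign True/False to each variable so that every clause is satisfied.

y1=False, y2=True, y3=False, y4=False, y5=False, y6=False, y7=False, y8=False, y9=False, y10=True, y11=False, y12=True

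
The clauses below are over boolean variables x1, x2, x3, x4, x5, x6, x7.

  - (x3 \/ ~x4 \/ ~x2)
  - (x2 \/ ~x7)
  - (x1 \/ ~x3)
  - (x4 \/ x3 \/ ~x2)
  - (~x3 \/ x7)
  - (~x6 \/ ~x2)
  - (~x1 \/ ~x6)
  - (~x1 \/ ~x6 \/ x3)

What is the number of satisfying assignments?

16

Case analysis on x3 and x2:
  x3=T, x2=T: remaining (x1,x4,x5,x6,x7) ∈ {(T,F,F,F,T); (T,F,T,F,T); (T,T,F,F,T); (T,T,T,F,T)} — 4.
  x3=T, x2=F: a clause becomes empty — 0.
  x3=F, x2=T: a clause becomes empty — 0.
  x3=F, x2=F: x4, x5 free; 3 ways for (x1,x6,x7) × 2^2 = 12.
Total: 4 + 0 + 0 + 12 = 16.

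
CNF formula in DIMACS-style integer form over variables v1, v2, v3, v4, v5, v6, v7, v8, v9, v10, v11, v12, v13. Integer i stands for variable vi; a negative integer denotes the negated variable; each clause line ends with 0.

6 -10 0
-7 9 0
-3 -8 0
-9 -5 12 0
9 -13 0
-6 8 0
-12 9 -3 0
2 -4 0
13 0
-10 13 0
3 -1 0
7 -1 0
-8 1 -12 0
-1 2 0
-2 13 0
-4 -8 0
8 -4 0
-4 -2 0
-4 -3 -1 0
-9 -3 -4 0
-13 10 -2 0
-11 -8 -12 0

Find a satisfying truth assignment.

(v13) is a unit clause, so v13 = True.
Unit propagation: (v9) forces v9 = True.
v4 occurs only negated in the remaining clauses — set v4 = False.
v5 occurs only negated in the remaining clauses — set v5 = False.
Branch on v1: take v1 = False.
Set v2 = True and propagate.
  then v10 is forced to True.
  then v6 is forced to True.
  then v8 is forced to True.
  then v3 is forced to False.
  then v12 is forced to False.
v7, v11 are now unconstrained; take v7 = False, v11 = True.

v1=F, v2=T, v3=F, v4=F, v5=F, v6=T, v7=F, v8=T, v9=T, v10=T, v11=T, v12=F, v13=T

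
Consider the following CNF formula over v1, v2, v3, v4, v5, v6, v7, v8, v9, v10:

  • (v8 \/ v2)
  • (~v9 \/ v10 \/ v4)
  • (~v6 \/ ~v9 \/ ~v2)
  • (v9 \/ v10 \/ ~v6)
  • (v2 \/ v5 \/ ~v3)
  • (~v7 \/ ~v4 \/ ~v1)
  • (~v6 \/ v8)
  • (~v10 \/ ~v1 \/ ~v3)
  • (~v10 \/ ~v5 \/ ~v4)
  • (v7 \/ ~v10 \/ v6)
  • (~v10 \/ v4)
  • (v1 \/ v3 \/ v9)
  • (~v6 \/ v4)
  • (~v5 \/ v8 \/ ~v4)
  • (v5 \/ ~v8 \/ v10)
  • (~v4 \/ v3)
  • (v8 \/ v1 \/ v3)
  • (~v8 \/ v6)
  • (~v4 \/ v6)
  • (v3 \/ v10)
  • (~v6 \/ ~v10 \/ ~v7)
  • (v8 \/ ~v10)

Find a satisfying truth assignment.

v1=F  v2=T  v3=T  v4=F  v5=T  v6=F  v7=F  v8=F  v9=F  v10=F

Check each clause:
  1. (v2 \/ v8) — v2 is true.
  2. (v4 \/ v10 \/ ~v9) — ~v9 is true.
  3. (~v9 \/ ~v6 \/ ~v2) — ~v6 is true.
  4. (v9 \/ v10 \/ ~v6) — ~v6 is true.
  5. (v2 \/ v5 \/ ~v3) — v5 is true.
  6. (~v4 \/ ~v7 \/ ~v1) — ~v7 is true.
  7. (v8 \/ ~v6) — ~v6 is true.
  8. (~v3 \/ ~v10 \/ ~v1) — ~v10 is true.
  9. (~v4 \/ ~v5 \/ ~v10) — ~v4 is true.
  10. (v6 \/ ~v10 \/ v7) — ~v10 is true.
  11. (~v10 \/ v4) — ~v10 is true.
  12. (v1 \/ v3 \/ v9) — v3 is true.
  13. (v4 \/ ~v6) — ~v6 is true.
  14. (v8 \/ ~v4 \/ ~v5) — ~v4 is true.
  15. (~v8 \/ v5 \/ v10) — ~v8 is true.
  16. (~v4 \/ v3) — v3 is true.
  17. (v3 \/ v8 \/ v1) — v3 is true.
  18. (v6 \/ ~v8) — ~v8 is true.
  19. (v6 \/ ~v4) — ~v4 is true.
  20. (v3 \/ v10) — v3 is true.
  21. (~v10 \/ ~v6 \/ ~v7) — ~v7 is true.
  22. (v8 \/ ~v10) — ~v10 is true.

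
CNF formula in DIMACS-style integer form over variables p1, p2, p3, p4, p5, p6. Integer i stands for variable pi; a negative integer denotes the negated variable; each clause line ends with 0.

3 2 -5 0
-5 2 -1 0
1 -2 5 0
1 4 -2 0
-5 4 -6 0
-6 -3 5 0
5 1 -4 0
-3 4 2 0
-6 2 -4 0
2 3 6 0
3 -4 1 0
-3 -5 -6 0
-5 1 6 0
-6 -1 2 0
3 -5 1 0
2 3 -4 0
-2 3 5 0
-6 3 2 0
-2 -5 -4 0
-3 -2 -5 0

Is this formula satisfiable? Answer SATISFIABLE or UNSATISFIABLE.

Set p1 = True and propagate.
Set p2 = True and propagate.
Set p3 = False and propagate.
  then p5 is forced to True.
  then p4 is forced to False.
  then p6 is forced to False.
So p1=True, p2=True, p3=False, p4=False, p5=True, p6=False is a satisfying assignment.

SATISFIABLE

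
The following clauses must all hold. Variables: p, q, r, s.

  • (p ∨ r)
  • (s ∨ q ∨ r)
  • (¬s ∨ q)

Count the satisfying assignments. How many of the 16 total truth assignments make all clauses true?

8

The models are:
  p=F q=F r=T s=F
  p=F q=T r=T s=F
  p=F q=T r=T s=T
  p=T q=F r=T s=F
  p=T q=T r=F s=F
  p=T q=T r=F s=T
  p=T q=T r=T s=F
  p=T q=T r=T s=T
That's 8 in total.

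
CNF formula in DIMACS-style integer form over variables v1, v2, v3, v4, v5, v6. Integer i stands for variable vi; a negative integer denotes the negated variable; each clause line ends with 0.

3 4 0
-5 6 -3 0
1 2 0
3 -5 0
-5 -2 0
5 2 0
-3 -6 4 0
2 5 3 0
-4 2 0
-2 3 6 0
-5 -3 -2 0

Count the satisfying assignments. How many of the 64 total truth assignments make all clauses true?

Satisfying assignments:
  v1=F v2=T v3=F v4=T v5=F v6=T
  v1=F v2=T v3=T v4=F v5=F v6=F
  v1=F v2=T v3=T v4=T v5=F v6=F
  v1=F v2=T v3=T v4=T v5=F v6=T
  v1=T v2=T v3=F v4=T v5=F v6=T
  v1=T v2=T v3=T v4=F v5=F v6=F
  v1=T v2=T v3=T v4=T v5=F v6=F
  v1=T v2=T v3=T v4=T v5=F v6=T
That's 8 in total.

8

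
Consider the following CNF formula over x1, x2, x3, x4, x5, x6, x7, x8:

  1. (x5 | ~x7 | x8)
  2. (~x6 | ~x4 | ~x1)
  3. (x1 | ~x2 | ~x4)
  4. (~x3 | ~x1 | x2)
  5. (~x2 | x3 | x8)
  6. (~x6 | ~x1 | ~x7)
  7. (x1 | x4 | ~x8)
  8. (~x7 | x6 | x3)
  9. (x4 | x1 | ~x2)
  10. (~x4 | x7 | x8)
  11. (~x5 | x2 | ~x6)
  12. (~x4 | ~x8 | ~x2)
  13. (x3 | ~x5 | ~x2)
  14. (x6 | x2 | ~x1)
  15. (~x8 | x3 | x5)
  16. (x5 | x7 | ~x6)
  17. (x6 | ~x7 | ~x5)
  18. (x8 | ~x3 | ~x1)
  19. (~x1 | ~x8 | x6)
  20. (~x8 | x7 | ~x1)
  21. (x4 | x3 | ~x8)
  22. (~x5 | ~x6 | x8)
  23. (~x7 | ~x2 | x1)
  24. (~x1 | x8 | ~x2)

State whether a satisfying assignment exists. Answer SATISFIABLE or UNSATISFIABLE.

Branch on x1: take x1 = False.
For the remaining variables, x2 = False, x3 = True, x4 = True, x5 = False, x6 = False, x7 = False, x8 = True works.
Every clause has at least one true literal under this assignment.
So x1=F, x2=F, x3=T, x4=T, x5=F, x6=F, x7=F, x8=T is a satisfying assignment.

SATISFIABLE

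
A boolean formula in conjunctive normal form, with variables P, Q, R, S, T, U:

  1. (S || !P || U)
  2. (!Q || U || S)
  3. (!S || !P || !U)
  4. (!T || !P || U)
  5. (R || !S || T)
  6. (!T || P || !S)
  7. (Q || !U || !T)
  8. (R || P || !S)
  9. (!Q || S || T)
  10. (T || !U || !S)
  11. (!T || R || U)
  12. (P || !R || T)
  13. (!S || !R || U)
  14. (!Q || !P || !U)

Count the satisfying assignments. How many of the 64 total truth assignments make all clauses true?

7

Satisfying assignments:
  P=F Q=F R=F S=F T=F U=F
  P=F Q=F R=F S=F T=F U=T
  P=F Q=F R=T S=F T=T U=F
  P=F Q=T R=F S=F T=T U=T
  P=F Q=T R=T S=F T=T U=T
  P=T Q=F R=F S=F T=F U=T
  P=T Q=F R=T S=F T=F U=T
That's 7 in total.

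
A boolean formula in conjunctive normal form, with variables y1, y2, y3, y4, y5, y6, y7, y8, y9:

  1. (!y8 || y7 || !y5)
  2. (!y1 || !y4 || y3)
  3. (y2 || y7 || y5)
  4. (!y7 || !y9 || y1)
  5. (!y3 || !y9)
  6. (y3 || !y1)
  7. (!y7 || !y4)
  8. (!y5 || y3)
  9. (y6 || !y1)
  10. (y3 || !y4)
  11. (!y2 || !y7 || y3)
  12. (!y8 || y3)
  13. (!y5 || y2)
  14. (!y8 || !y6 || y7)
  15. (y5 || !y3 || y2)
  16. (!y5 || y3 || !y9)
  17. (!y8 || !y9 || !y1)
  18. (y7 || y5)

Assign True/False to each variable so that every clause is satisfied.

y4 occurs only negated in the remaining clauses — set y4 = False.
y8 occurs only negated in the remaining clauses — set y8 = False.
Try y1 = True.
  then y3 is forced to True.
  then y9 is forced to False.
  then y6 is forced to True.
The remaining clauses are satisfied by y2 = True, y5 = True, y7 = False.

y1=T, y2=T, y3=T, y4=F, y5=T, y6=T, y7=F, y8=F, y9=F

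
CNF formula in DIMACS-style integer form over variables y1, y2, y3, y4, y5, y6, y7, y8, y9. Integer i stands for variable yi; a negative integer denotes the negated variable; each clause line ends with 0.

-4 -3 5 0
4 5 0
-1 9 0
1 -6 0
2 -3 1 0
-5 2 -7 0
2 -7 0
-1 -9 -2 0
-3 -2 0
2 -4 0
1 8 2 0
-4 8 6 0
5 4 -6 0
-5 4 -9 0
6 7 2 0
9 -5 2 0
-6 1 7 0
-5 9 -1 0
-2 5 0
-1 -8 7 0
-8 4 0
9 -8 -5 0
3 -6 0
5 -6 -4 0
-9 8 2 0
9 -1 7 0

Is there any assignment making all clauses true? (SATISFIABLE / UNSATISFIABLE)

Branch on y1: take y1 = False.
  then y6 is forced to False.
Branch on y2: take y2 = True.
  then y3 is forced to False.
  then y5 is forced to True.
Set y4 = False and propagate.
  then y9 is forced to False.
  then y8 is forced to False.
y7 is now unconstrained; take y7 = False.
So y1 = F, y2 = T, y3 = F, y4 = F, y5 = T, y6 = F, y7 = F, y8 = F, y9 = F is a satisfying assignment.

SATISFIABLE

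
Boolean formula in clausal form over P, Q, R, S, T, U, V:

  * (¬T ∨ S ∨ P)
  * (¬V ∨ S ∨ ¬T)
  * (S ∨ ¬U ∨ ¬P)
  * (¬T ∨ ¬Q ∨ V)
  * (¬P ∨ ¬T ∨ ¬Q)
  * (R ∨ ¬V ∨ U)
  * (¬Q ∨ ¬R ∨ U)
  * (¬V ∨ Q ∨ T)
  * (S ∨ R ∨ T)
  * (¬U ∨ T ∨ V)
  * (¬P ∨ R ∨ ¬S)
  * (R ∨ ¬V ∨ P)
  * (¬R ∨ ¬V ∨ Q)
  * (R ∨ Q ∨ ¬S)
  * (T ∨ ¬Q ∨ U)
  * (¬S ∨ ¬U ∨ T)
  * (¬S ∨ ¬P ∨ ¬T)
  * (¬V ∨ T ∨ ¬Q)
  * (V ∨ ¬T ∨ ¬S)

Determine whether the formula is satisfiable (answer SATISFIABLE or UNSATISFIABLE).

Try P = False.
Try Q = False.
Try R = True.
  then V is forced to False.
The remaining clauses are satisfied by S = True, T = False, U = False.
Every clause has at least one true literal under this assignment.
So P=0, Q=0, R=1, S=1, T=0, U=0, V=0 is a satisfying assignment.

SATISFIABLE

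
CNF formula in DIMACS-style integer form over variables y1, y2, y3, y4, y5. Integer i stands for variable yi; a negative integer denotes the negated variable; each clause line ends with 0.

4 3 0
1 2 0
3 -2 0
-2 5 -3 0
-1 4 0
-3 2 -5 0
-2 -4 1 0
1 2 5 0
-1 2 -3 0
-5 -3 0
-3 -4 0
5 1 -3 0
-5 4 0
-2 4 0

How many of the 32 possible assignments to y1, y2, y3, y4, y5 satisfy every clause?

2

The models are:
  y1=1 y2=0 y3=0 y4=1 y5=0
  y1=1 y2=0 y3=0 y4=1 y5=1
That's 2 in total.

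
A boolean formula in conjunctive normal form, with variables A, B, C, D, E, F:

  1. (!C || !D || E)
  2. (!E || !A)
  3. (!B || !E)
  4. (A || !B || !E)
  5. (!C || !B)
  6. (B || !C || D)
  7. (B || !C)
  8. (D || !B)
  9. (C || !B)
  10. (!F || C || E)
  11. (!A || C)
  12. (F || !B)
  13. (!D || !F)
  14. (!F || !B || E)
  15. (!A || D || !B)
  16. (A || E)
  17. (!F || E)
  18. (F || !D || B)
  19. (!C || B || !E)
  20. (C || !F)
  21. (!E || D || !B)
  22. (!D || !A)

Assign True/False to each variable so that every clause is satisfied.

A = F, B = F, C = F, D = F, E = T, F = F

Set A = False and propagate.
  then E is forced to True.
  then B is forced to False.
  then C is forced to False.
  then F is forced to False.
  then D is forced to False.
Every clause has at least one true literal under this assignment.
Check each clause:
  1. (!D || !C || E) — E is true.
  2. (!E || !A) — !A is true.
  3. (!B || !E) — !B is true.
  4. (!E || !B || A) — !B is true.
  5. (!C || !B) — !C is true.
  6. (B || D || !C) — !C is true.
  7. (B || !C) — !C is true.
  8. (!B || D) — !B is true.
  9. (!B || C) — !B is true.
  10. (C || E || !F) — !F is true.
  11. (C || !A) — !A is true.
  12. (F || !B) — !B is true.
  13. (!D || !F) — !F is true.
  14. (E || !B || !F) — !F is true.
  15. (D || !B || !A) — !A is true.
  16. (A || E) — E is true.
  17. (E || !F) — !F is true.
  18. (!D || F || B) — !D is true.
  19. (B || !E || !C) — !C is true.
  20. (C || !F) — !F is true.
  21. (!B || !E || D) — !B is true.
  22. (!A || !D) — !D is true.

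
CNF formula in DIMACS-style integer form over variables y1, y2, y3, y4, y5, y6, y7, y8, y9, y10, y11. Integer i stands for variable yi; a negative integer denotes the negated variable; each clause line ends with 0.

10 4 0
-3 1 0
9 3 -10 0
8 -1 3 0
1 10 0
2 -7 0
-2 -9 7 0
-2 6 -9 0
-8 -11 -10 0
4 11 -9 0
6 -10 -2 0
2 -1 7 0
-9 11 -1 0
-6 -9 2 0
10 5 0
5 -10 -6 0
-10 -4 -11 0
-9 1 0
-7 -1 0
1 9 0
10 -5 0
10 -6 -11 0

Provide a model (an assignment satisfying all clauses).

y1=True, y2=True, y3=True, y4=False, y5=True, y6=True, y7=False, y8=False, y9=False, y10=True, y11=True

Check each clause:
  1. (y4 || y10) — y10 is true.
  2. (!y3 || y1) — y1 is true.
  3. (!y10 || y9 || y3) — y3 is true.
  4. (y8 || y3 || !y1) — y3 is true.
  5. (y1 || y10) — y1 is true.
  6. (y2 || !y7) — !y7 is true.
  7. (!y2 || !y9 || y7) — !y9 is true.
  8. (!y2 || y6 || !y9) — !y9 is true.
  9. (!y11 || !y10 || !y8) — !y8 is true.
  10. (y4 || !y9 || y11) — y11 is true.
  11. (!y2 || !y10 || y6) — y6 is true.
  12. (!y1 || y7 || y2) — y2 is true.
  13. (y11 || !y1 || !y9) — y11 is true.
  14. (y2 || !y6 || !y9) — y2 is true.
  15. (y10 || y5) — y10 is true.
  16. (!y10 || !y6 || y5) — y5 is true.
  17. (!y4 || !y10 || !y11) — !y4 is true.
  18. (y1 || !y9) — y1 is true.
  19. (!y7 || !y1) — !y7 is true.
  20. (y9 || y1) — y1 is true.
  21. (y10 || !y5) — y10 is true.
  22. (!y6 || !y11 || y10) — y10 is true.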